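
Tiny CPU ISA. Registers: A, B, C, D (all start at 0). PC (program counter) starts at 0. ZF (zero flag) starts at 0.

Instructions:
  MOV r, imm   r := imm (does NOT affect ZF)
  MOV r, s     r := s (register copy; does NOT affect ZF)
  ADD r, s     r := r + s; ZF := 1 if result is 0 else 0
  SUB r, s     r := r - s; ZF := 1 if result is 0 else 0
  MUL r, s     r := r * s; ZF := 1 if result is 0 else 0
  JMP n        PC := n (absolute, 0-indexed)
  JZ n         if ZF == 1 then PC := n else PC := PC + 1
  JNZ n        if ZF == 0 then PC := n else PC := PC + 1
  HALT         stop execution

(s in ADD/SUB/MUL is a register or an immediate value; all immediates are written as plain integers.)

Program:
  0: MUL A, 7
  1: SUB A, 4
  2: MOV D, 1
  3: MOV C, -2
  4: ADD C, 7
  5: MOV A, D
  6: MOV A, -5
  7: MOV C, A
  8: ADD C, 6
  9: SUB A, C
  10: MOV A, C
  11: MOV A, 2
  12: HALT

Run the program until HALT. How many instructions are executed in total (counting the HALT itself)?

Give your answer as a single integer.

Answer: 13

Derivation:
Step 1: PC=0 exec 'MUL A, 7'. After: A=0 B=0 C=0 D=0 ZF=1 PC=1
Step 2: PC=1 exec 'SUB A, 4'. After: A=-4 B=0 C=0 D=0 ZF=0 PC=2
Step 3: PC=2 exec 'MOV D, 1'. After: A=-4 B=0 C=0 D=1 ZF=0 PC=3
Step 4: PC=3 exec 'MOV C, -2'. After: A=-4 B=0 C=-2 D=1 ZF=0 PC=4
Step 5: PC=4 exec 'ADD C, 7'. After: A=-4 B=0 C=5 D=1 ZF=0 PC=5
Step 6: PC=5 exec 'MOV A, D'. After: A=1 B=0 C=5 D=1 ZF=0 PC=6
Step 7: PC=6 exec 'MOV A, -5'. After: A=-5 B=0 C=5 D=1 ZF=0 PC=7
Step 8: PC=7 exec 'MOV C, A'. After: A=-5 B=0 C=-5 D=1 ZF=0 PC=8
Step 9: PC=8 exec 'ADD C, 6'. After: A=-5 B=0 C=1 D=1 ZF=0 PC=9
Step 10: PC=9 exec 'SUB A, C'. After: A=-6 B=0 C=1 D=1 ZF=0 PC=10
Step 11: PC=10 exec 'MOV A, C'. After: A=1 B=0 C=1 D=1 ZF=0 PC=11
Step 12: PC=11 exec 'MOV A, 2'. After: A=2 B=0 C=1 D=1 ZF=0 PC=12
Step 13: PC=12 exec 'HALT'. After: A=2 B=0 C=1 D=1 ZF=0 PC=12 HALTED
Total instructions executed: 13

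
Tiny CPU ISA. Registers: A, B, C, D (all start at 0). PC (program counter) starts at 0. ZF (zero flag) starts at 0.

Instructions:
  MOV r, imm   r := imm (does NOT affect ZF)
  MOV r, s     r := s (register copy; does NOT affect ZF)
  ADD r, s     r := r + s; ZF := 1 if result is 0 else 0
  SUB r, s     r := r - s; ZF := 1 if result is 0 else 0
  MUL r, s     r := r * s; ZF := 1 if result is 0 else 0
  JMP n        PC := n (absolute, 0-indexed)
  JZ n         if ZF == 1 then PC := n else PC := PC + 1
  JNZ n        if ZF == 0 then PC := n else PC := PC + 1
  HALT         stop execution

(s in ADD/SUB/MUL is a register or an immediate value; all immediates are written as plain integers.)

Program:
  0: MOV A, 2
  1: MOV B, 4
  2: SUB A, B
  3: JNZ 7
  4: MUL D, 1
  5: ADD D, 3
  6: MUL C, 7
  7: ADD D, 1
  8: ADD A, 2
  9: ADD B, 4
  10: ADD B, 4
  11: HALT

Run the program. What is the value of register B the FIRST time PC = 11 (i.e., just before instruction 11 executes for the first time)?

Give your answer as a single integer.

Step 1: PC=0 exec 'MOV A, 2'. After: A=2 B=0 C=0 D=0 ZF=0 PC=1
Step 2: PC=1 exec 'MOV B, 4'. After: A=2 B=4 C=0 D=0 ZF=0 PC=2
Step 3: PC=2 exec 'SUB A, B'. After: A=-2 B=4 C=0 D=0 ZF=0 PC=3
Step 4: PC=3 exec 'JNZ 7'. After: A=-2 B=4 C=0 D=0 ZF=0 PC=7
Step 5: PC=7 exec 'ADD D, 1'. After: A=-2 B=4 C=0 D=1 ZF=0 PC=8
Step 6: PC=8 exec 'ADD A, 2'. After: A=0 B=4 C=0 D=1 ZF=1 PC=9
Step 7: PC=9 exec 'ADD B, 4'. After: A=0 B=8 C=0 D=1 ZF=0 PC=10
Step 8: PC=10 exec 'ADD B, 4'. After: A=0 B=12 C=0 D=1 ZF=0 PC=11
First time PC=11: B=12

12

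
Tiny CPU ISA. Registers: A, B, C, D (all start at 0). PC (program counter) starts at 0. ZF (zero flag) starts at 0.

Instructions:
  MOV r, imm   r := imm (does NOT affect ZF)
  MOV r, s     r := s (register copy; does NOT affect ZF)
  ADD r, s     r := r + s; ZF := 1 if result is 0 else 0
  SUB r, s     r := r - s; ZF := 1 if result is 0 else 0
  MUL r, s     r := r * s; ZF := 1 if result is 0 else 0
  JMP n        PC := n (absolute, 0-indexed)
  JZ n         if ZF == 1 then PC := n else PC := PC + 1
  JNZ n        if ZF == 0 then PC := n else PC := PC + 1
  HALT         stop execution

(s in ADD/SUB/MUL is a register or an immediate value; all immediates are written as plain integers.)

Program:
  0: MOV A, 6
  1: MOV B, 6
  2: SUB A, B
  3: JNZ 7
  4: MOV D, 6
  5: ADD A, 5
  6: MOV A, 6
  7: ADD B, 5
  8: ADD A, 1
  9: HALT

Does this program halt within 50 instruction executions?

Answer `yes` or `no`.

Step 1: PC=0 exec 'MOV A, 6'. After: A=6 B=0 C=0 D=0 ZF=0 PC=1
Step 2: PC=1 exec 'MOV B, 6'. After: A=6 B=6 C=0 D=0 ZF=0 PC=2
Step 3: PC=2 exec 'SUB A, B'. After: A=0 B=6 C=0 D=0 ZF=1 PC=3
Step 4: PC=3 exec 'JNZ 7'. After: A=0 B=6 C=0 D=0 ZF=1 PC=4
Step 5: PC=4 exec 'MOV D, 6'. After: A=0 B=6 C=0 D=6 ZF=1 PC=5
Step 6: PC=5 exec 'ADD A, 5'. After: A=5 B=6 C=0 D=6 ZF=0 PC=6
Step 7: PC=6 exec 'MOV A, 6'. After: A=6 B=6 C=0 D=6 ZF=0 PC=7
Step 8: PC=7 exec 'ADD B, 5'. After: A=6 B=11 C=0 D=6 ZF=0 PC=8
Step 9: PC=8 exec 'ADD A, 1'. After: A=7 B=11 C=0 D=6 ZF=0 PC=9
Step 10: PC=9 exec 'HALT'. After: A=7 B=11 C=0 D=6 ZF=0 PC=9 HALTED

Answer: yes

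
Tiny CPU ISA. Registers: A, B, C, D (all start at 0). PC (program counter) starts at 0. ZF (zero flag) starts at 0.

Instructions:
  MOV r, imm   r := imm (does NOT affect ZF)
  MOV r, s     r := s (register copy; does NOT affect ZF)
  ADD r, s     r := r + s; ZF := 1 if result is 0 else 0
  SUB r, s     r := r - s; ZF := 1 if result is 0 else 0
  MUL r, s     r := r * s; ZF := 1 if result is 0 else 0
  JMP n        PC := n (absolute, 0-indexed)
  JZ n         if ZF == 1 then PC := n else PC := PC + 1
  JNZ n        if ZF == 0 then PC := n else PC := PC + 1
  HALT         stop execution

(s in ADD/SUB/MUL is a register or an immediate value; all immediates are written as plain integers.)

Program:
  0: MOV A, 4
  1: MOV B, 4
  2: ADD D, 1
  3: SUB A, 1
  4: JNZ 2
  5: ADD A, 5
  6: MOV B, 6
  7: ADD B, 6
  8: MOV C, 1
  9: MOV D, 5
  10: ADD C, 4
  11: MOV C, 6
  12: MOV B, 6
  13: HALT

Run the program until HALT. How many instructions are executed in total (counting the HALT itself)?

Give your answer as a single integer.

Answer: 23

Derivation:
Step 1: PC=0 exec 'MOV A, 4'. After: A=4 B=0 C=0 D=0 ZF=0 PC=1
Step 2: PC=1 exec 'MOV B, 4'. After: A=4 B=4 C=0 D=0 ZF=0 PC=2
Step 3: PC=2 exec 'ADD D, 1'. After: A=4 B=4 C=0 D=1 ZF=0 PC=3
Step 4: PC=3 exec 'SUB A, 1'. After: A=3 B=4 C=0 D=1 ZF=0 PC=4
Step 5: PC=4 exec 'JNZ 2'. After: A=3 B=4 C=0 D=1 ZF=0 PC=2
Step 6: PC=2 exec 'ADD D, 1'. After: A=3 B=4 C=0 D=2 ZF=0 PC=3
Step 7: PC=3 exec 'SUB A, 1'. After: A=2 B=4 C=0 D=2 ZF=0 PC=4
Step 8: PC=4 exec 'JNZ 2'. After: A=2 B=4 C=0 D=2 ZF=0 PC=2
Step 9: PC=2 exec 'ADD D, 1'. After: A=2 B=4 C=0 D=3 ZF=0 PC=3
Step 10: PC=3 exec 'SUB A, 1'. After: A=1 B=4 C=0 D=3 ZF=0 PC=4
Step 11: PC=4 exec 'JNZ 2'. After: A=1 B=4 C=0 D=3 ZF=0 PC=2
Step 12: PC=2 exec 'ADD D, 1'. After: A=1 B=4 C=0 D=4 ZF=0 PC=3
Step 13: PC=3 exec 'SUB A, 1'. After: A=0 B=4 C=0 D=4 ZF=1 PC=4
Step 14: PC=4 exec 'JNZ 2'. After: A=0 B=4 C=0 D=4 ZF=1 PC=5
Step 15: PC=5 exec 'ADD A, 5'. After: A=5 B=4 C=0 D=4 ZF=0 PC=6
Step 16: PC=6 exec 'MOV B, 6'. After: A=5 B=6 C=0 D=4 ZF=0 PC=7
Step 17: PC=7 exec 'ADD B, 6'. After: A=5 B=12 C=0 D=4 ZF=0 PC=8
Step 18: PC=8 exec 'MOV C, 1'. After: A=5 B=12 C=1 D=4 ZF=0 PC=9
Step 19: PC=9 exec 'MOV D, 5'. After: A=5 B=12 C=1 D=5 ZF=0 PC=10
Step 20: PC=10 exec 'ADD C, 4'. After: A=5 B=12 C=5 D=5 ZF=0 PC=11
Step 21: PC=11 exec 'MOV C, 6'. After: A=5 B=12 C=6 D=5 ZF=0 PC=12
Step 22: PC=12 exec 'MOV B, 6'. After: A=5 B=6 C=6 D=5 ZF=0 PC=13
Step 23: PC=13 exec 'HALT'. After: A=5 B=6 C=6 D=5 ZF=0 PC=13 HALTED
Total instructions executed: 23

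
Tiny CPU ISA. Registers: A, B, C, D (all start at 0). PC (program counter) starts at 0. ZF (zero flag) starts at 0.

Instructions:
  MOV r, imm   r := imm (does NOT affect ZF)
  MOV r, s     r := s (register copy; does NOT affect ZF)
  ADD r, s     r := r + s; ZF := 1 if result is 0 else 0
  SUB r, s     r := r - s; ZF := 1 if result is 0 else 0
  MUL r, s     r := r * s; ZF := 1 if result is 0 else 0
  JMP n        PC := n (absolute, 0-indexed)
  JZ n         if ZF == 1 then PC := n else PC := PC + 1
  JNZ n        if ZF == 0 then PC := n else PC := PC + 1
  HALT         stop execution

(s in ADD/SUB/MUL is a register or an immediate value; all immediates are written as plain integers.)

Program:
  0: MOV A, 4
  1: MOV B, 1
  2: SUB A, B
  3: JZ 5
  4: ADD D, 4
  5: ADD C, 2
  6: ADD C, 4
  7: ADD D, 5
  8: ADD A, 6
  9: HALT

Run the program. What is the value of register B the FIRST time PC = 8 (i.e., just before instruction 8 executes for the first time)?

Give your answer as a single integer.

Step 1: PC=0 exec 'MOV A, 4'. After: A=4 B=0 C=0 D=0 ZF=0 PC=1
Step 2: PC=1 exec 'MOV B, 1'. After: A=4 B=1 C=0 D=0 ZF=0 PC=2
Step 3: PC=2 exec 'SUB A, B'. After: A=3 B=1 C=0 D=0 ZF=0 PC=3
Step 4: PC=3 exec 'JZ 5'. After: A=3 B=1 C=0 D=0 ZF=0 PC=4
Step 5: PC=4 exec 'ADD D, 4'. After: A=3 B=1 C=0 D=4 ZF=0 PC=5
Step 6: PC=5 exec 'ADD C, 2'. After: A=3 B=1 C=2 D=4 ZF=0 PC=6
Step 7: PC=6 exec 'ADD C, 4'. After: A=3 B=1 C=6 D=4 ZF=0 PC=7
Step 8: PC=7 exec 'ADD D, 5'. After: A=3 B=1 C=6 D=9 ZF=0 PC=8
First time PC=8: B=1

1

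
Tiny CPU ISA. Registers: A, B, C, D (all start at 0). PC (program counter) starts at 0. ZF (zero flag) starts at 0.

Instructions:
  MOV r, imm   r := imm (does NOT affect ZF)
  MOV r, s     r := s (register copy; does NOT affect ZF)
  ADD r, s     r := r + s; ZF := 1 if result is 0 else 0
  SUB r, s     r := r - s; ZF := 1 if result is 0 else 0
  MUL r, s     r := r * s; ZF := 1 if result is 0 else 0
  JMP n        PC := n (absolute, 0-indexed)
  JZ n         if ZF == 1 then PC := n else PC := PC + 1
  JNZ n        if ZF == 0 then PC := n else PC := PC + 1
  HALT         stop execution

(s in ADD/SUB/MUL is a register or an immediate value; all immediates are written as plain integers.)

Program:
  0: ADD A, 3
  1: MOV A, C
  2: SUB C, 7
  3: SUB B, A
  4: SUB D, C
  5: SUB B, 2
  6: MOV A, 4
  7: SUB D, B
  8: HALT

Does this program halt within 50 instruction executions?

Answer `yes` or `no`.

Answer: yes

Derivation:
Step 1: PC=0 exec 'ADD A, 3'. After: A=3 B=0 C=0 D=0 ZF=0 PC=1
Step 2: PC=1 exec 'MOV A, C'. After: A=0 B=0 C=0 D=0 ZF=0 PC=2
Step 3: PC=2 exec 'SUB C, 7'. After: A=0 B=0 C=-7 D=0 ZF=0 PC=3
Step 4: PC=3 exec 'SUB B, A'. After: A=0 B=0 C=-7 D=0 ZF=1 PC=4
Step 5: PC=4 exec 'SUB D, C'. After: A=0 B=0 C=-7 D=7 ZF=0 PC=5
Step 6: PC=5 exec 'SUB B, 2'. After: A=0 B=-2 C=-7 D=7 ZF=0 PC=6
Step 7: PC=6 exec 'MOV A, 4'. After: A=4 B=-2 C=-7 D=7 ZF=0 PC=7
Step 8: PC=7 exec 'SUB D, B'. After: A=4 B=-2 C=-7 D=9 ZF=0 PC=8
Step 9: PC=8 exec 'HALT'. After: A=4 B=-2 C=-7 D=9 ZF=0 PC=8 HALTED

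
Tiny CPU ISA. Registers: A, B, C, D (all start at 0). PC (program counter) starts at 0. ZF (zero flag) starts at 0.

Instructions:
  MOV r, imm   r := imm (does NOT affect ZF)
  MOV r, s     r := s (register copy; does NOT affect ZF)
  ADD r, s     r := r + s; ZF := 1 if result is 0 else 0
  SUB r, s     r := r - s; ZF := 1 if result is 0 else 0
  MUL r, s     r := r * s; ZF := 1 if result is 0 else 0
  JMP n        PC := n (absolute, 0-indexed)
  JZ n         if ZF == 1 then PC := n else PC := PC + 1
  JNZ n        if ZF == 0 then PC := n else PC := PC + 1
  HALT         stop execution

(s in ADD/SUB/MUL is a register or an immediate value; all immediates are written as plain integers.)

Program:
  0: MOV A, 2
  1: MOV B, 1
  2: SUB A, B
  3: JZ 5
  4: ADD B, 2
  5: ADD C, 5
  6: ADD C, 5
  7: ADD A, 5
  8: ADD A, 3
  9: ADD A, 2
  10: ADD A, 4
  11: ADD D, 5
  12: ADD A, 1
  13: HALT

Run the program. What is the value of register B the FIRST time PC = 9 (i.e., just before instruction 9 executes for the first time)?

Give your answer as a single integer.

Step 1: PC=0 exec 'MOV A, 2'. After: A=2 B=0 C=0 D=0 ZF=0 PC=1
Step 2: PC=1 exec 'MOV B, 1'. After: A=2 B=1 C=0 D=0 ZF=0 PC=2
Step 3: PC=2 exec 'SUB A, B'. After: A=1 B=1 C=0 D=0 ZF=0 PC=3
Step 4: PC=3 exec 'JZ 5'. After: A=1 B=1 C=0 D=0 ZF=0 PC=4
Step 5: PC=4 exec 'ADD B, 2'. After: A=1 B=3 C=0 D=0 ZF=0 PC=5
Step 6: PC=5 exec 'ADD C, 5'. After: A=1 B=3 C=5 D=0 ZF=0 PC=6
Step 7: PC=6 exec 'ADD C, 5'. After: A=1 B=3 C=10 D=0 ZF=0 PC=7
Step 8: PC=7 exec 'ADD A, 5'. After: A=6 B=3 C=10 D=0 ZF=0 PC=8
Step 9: PC=8 exec 'ADD A, 3'. After: A=9 B=3 C=10 D=0 ZF=0 PC=9
First time PC=9: B=3

3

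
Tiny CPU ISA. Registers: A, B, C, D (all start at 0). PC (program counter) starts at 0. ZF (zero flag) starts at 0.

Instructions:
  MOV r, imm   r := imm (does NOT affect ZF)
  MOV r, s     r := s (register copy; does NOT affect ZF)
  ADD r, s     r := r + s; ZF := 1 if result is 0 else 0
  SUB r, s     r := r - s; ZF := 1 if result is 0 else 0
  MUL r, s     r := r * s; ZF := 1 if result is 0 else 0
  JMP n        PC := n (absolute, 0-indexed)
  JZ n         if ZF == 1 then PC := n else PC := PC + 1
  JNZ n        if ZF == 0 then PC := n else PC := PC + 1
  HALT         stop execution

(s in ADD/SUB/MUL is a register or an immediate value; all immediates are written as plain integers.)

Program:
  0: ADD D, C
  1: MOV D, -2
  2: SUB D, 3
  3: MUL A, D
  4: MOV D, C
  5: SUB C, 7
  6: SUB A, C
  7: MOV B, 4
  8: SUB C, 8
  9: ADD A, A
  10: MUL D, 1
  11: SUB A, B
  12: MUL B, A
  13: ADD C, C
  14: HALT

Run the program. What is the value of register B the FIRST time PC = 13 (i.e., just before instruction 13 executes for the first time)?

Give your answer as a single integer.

Step 1: PC=0 exec 'ADD D, C'. After: A=0 B=0 C=0 D=0 ZF=1 PC=1
Step 2: PC=1 exec 'MOV D, -2'. After: A=0 B=0 C=0 D=-2 ZF=1 PC=2
Step 3: PC=2 exec 'SUB D, 3'. After: A=0 B=0 C=0 D=-5 ZF=0 PC=3
Step 4: PC=3 exec 'MUL A, D'. After: A=0 B=0 C=0 D=-5 ZF=1 PC=4
Step 5: PC=4 exec 'MOV D, C'. After: A=0 B=0 C=0 D=0 ZF=1 PC=5
Step 6: PC=5 exec 'SUB C, 7'. After: A=0 B=0 C=-7 D=0 ZF=0 PC=6
Step 7: PC=6 exec 'SUB A, C'. After: A=7 B=0 C=-7 D=0 ZF=0 PC=7
Step 8: PC=7 exec 'MOV B, 4'. After: A=7 B=4 C=-7 D=0 ZF=0 PC=8
Step 9: PC=8 exec 'SUB C, 8'. After: A=7 B=4 C=-15 D=0 ZF=0 PC=9
Step 10: PC=9 exec 'ADD A, A'. After: A=14 B=4 C=-15 D=0 ZF=0 PC=10
Step 11: PC=10 exec 'MUL D, 1'. After: A=14 B=4 C=-15 D=0 ZF=1 PC=11
Step 12: PC=11 exec 'SUB A, B'. After: A=10 B=4 C=-15 D=0 ZF=0 PC=12
Step 13: PC=12 exec 'MUL B, A'. After: A=10 B=40 C=-15 D=0 ZF=0 PC=13
First time PC=13: B=40

40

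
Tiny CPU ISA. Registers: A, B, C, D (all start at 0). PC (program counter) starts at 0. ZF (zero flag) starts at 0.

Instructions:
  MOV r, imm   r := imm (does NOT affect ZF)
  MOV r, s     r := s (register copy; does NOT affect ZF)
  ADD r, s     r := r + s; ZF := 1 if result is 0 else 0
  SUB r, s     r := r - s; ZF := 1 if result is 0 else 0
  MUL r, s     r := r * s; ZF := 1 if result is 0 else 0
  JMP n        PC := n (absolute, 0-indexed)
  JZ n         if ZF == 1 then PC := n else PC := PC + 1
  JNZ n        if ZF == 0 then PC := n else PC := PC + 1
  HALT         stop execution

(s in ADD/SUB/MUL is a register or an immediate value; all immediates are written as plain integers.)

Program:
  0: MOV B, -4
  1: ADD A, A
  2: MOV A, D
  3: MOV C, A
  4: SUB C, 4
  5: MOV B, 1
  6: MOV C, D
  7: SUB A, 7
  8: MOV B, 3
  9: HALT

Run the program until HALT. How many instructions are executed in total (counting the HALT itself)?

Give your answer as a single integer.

Step 1: PC=0 exec 'MOV B, -4'. After: A=0 B=-4 C=0 D=0 ZF=0 PC=1
Step 2: PC=1 exec 'ADD A, A'. After: A=0 B=-4 C=0 D=0 ZF=1 PC=2
Step 3: PC=2 exec 'MOV A, D'. After: A=0 B=-4 C=0 D=0 ZF=1 PC=3
Step 4: PC=3 exec 'MOV C, A'. After: A=0 B=-4 C=0 D=0 ZF=1 PC=4
Step 5: PC=4 exec 'SUB C, 4'. After: A=0 B=-4 C=-4 D=0 ZF=0 PC=5
Step 6: PC=5 exec 'MOV B, 1'. After: A=0 B=1 C=-4 D=0 ZF=0 PC=6
Step 7: PC=6 exec 'MOV C, D'. After: A=0 B=1 C=0 D=0 ZF=0 PC=7
Step 8: PC=7 exec 'SUB A, 7'. After: A=-7 B=1 C=0 D=0 ZF=0 PC=8
Step 9: PC=8 exec 'MOV B, 3'. After: A=-7 B=3 C=0 D=0 ZF=0 PC=9
Step 10: PC=9 exec 'HALT'. After: A=-7 B=3 C=0 D=0 ZF=0 PC=9 HALTED
Total instructions executed: 10

Answer: 10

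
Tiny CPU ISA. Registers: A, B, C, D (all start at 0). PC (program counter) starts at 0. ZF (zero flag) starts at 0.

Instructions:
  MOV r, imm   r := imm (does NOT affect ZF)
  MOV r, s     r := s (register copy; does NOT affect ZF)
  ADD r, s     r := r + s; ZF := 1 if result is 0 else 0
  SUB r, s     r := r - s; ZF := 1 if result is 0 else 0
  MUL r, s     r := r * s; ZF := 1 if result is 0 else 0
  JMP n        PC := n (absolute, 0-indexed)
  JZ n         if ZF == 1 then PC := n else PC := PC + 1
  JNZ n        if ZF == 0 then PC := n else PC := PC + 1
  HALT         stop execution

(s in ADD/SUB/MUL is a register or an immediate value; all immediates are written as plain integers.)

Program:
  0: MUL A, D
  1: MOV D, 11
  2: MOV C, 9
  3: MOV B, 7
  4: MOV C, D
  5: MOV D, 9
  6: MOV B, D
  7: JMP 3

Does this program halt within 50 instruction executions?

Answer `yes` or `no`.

Step 1: PC=0 exec 'MUL A, D'. After: A=0 B=0 C=0 D=0 ZF=1 PC=1
Step 2: PC=1 exec 'MOV D, 11'. After: A=0 B=0 C=0 D=11 ZF=1 PC=2
Step 3: PC=2 exec 'MOV C, 9'. After: A=0 B=0 C=9 D=11 ZF=1 PC=3
Step 4: PC=3 exec 'MOV B, 7'. After: A=0 B=7 C=9 D=11 ZF=1 PC=4
Step 5: PC=4 exec 'MOV C, D'. After: A=0 B=7 C=11 D=11 ZF=1 PC=5
Step 6: PC=5 exec 'MOV D, 9'. After: A=0 B=7 C=11 D=9 ZF=1 PC=6
Step 7: PC=6 exec 'MOV B, D'. After: A=0 B=9 C=11 D=9 ZF=1 PC=7
Step 8: PC=7 exec 'JMP 3'. After: A=0 B=9 C=11 D=9 ZF=1 PC=3
Step 9: PC=3 exec 'MOV B, 7'. After: A=0 B=7 C=11 D=9 ZF=1 PC=4
Step 10: PC=4 exec 'MOV C, D'. After: A=0 B=7 C=9 D=9 ZF=1 PC=5
Step 11: PC=5 exec 'MOV D, 9'. After: A=0 B=7 C=9 D=9 ZF=1 PC=6
Step 12: PC=6 exec 'MOV B, D'. After: A=0 B=9 C=9 D=9 ZF=1 PC=7
Step 13: PC=7 exec 'JMP 3'. After: A=0 B=9 C=9 D=9 ZF=1 PC=3
Step 14: PC=3 exec 'MOV B, 7'. After: A=0 B=7 C=9 D=9 ZF=1 PC=4
Step 15: PC=4 exec 'MOV C, D'. After: A=0 B=7 C=9 D=9 ZF=1 PC=5
State after step 15 equals state after step 10: the program is in a cycle of length 5 and will never halt.

Answer: no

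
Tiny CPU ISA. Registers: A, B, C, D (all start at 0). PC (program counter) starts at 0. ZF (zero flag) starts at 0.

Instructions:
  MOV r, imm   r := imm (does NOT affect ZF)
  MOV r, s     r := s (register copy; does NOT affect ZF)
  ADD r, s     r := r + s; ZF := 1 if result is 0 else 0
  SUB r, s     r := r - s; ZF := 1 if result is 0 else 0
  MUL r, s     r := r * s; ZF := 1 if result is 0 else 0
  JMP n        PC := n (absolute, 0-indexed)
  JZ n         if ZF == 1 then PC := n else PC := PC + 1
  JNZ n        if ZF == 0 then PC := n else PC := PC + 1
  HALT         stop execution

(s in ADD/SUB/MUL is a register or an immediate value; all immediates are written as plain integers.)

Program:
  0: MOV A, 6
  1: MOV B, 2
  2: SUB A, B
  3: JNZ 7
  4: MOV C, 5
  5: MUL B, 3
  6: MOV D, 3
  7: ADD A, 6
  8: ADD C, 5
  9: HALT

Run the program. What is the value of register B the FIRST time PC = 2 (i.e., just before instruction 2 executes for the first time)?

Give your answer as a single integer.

Step 1: PC=0 exec 'MOV A, 6'. After: A=6 B=0 C=0 D=0 ZF=0 PC=1
Step 2: PC=1 exec 'MOV B, 2'. After: A=6 B=2 C=0 D=0 ZF=0 PC=2
First time PC=2: B=2

2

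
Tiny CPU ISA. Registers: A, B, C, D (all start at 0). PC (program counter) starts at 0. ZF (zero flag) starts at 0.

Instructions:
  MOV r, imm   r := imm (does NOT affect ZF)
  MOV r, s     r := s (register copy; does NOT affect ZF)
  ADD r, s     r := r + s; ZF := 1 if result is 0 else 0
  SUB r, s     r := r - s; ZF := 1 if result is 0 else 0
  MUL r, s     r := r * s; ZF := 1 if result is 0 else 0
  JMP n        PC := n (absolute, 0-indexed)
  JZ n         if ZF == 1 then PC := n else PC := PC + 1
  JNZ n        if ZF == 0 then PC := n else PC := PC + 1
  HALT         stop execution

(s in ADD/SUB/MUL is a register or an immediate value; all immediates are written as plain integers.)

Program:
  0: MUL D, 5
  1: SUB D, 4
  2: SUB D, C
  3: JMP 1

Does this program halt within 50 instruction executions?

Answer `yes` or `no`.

Answer: no

Derivation:
Step 1: PC=0 exec 'MUL D, 5'. After: A=0 B=0 C=0 D=0 ZF=1 PC=1
Step 2: PC=1 exec 'SUB D, 4'. After: A=0 B=0 C=0 D=-4 ZF=0 PC=2
Step 3: PC=2 exec 'SUB D, C'. After: A=0 B=0 C=0 D=-4 ZF=0 PC=3
Step 4: PC=3 exec 'JMP 1'. After: A=0 B=0 C=0 D=-4 ZF=0 PC=1
Step 5: PC=1 exec 'SUB D, 4'. After: A=0 B=0 C=0 D=-8 ZF=0 PC=2
Step 6: PC=2 exec 'SUB D, C'. After: A=0 B=0 C=0 D=-8 ZF=0 PC=3
Step 7: PC=3 exec 'JMP 1'. After: A=0 B=0 C=0 D=-8 ZF=0 PC=1
Step 8: PC=1 exec 'SUB D, 4'. After: A=0 B=0 C=0 D=-12 ZF=0 PC=2
Step 9: PC=2 exec 'SUB D, C'. After: A=0 B=0 C=0 D=-12 ZF=0 PC=3
Step 10: PC=3 exec 'JMP 1'. After: A=0 B=0 C=0 D=-12 ZF=0 PC=1
Step 11: PC=1 exec 'SUB D, 4'. After: A=0 B=0 C=0 D=-16 ZF=0 PC=2
Step 12: PC=2 exec 'SUB D, C'. After: A=0 B=0 C=0 D=-16 ZF=0 PC=3
Step 13: PC=3 exec 'JMP 1'. After: A=0 B=0 C=0 D=-16 ZF=0 PC=1
Step 14: PC=1 exec 'SUB D, 4'. After: A=0 B=0 C=0 D=-20 ZF=0 PC=2
Step 15: PC=2 exec 'SUB D, C'. After: A=0 B=0 C=0 D=-20 ZF=0 PC=3
After 50 steps: not halted. PC revisits the same instructions with no path to HALT; will never halt.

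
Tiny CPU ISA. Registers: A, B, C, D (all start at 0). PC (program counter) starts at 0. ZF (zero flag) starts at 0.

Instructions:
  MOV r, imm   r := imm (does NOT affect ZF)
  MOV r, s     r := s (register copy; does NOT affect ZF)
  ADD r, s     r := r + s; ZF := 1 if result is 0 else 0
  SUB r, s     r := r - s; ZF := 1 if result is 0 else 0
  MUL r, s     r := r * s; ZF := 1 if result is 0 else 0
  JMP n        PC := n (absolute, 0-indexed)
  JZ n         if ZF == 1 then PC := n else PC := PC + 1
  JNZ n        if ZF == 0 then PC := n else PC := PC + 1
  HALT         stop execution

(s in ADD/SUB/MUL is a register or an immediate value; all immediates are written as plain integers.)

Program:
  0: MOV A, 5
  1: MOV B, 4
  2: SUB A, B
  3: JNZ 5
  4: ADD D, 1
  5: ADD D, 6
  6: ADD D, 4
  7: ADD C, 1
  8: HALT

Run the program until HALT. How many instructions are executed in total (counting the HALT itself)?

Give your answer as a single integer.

Answer: 8

Derivation:
Step 1: PC=0 exec 'MOV A, 5'. After: A=5 B=0 C=0 D=0 ZF=0 PC=1
Step 2: PC=1 exec 'MOV B, 4'. After: A=5 B=4 C=0 D=0 ZF=0 PC=2
Step 3: PC=2 exec 'SUB A, B'. After: A=1 B=4 C=0 D=0 ZF=0 PC=3
Step 4: PC=3 exec 'JNZ 5'. After: A=1 B=4 C=0 D=0 ZF=0 PC=5
Step 5: PC=5 exec 'ADD D, 6'. After: A=1 B=4 C=0 D=6 ZF=0 PC=6
Step 6: PC=6 exec 'ADD D, 4'. After: A=1 B=4 C=0 D=10 ZF=0 PC=7
Step 7: PC=7 exec 'ADD C, 1'. After: A=1 B=4 C=1 D=10 ZF=0 PC=8
Step 8: PC=8 exec 'HALT'. After: A=1 B=4 C=1 D=10 ZF=0 PC=8 HALTED
Total instructions executed: 8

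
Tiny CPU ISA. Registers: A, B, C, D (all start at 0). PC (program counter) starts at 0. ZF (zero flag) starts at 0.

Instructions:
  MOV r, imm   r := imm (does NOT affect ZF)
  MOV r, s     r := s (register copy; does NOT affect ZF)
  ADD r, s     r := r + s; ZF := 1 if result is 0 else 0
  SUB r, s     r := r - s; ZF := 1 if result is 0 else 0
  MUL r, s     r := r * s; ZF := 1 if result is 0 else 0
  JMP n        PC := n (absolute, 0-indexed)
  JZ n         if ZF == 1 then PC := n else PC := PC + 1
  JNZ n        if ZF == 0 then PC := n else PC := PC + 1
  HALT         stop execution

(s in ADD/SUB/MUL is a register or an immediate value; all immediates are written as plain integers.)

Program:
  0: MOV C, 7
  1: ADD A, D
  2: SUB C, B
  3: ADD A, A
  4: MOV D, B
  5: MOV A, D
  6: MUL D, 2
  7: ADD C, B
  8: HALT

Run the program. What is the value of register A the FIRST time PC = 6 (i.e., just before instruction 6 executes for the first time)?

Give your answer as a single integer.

Step 1: PC=0 exec 'MOV C, 7'. After: A=0 B=0 C=7 D=0 ZF=0 PC=1
Step 2: PC=1 exec 'ADD A, D'. After: A=0 B=0 C=7 D=0 ZF=1 PC=2
Step 3: PC=2 exec 'SUB C, B'. After: A=0 B=0 C=7 D=0 ZF=0 PC=3
Step 4: PC=3 exec 'ADD A, A'. After: A=0 B=0 C=7 D=0 ZF=1 PC=4
Step 5: PC=4 exec 'MOV D, B'. After: A=0 B=0 C=7 D=0 ZF=1 PC=5
Step 6: PC=5 exec 'MOV A, D'. After: A=0 B=0 C=7 D=0 ZF=1 PC=6
First time PC=6: A=0

0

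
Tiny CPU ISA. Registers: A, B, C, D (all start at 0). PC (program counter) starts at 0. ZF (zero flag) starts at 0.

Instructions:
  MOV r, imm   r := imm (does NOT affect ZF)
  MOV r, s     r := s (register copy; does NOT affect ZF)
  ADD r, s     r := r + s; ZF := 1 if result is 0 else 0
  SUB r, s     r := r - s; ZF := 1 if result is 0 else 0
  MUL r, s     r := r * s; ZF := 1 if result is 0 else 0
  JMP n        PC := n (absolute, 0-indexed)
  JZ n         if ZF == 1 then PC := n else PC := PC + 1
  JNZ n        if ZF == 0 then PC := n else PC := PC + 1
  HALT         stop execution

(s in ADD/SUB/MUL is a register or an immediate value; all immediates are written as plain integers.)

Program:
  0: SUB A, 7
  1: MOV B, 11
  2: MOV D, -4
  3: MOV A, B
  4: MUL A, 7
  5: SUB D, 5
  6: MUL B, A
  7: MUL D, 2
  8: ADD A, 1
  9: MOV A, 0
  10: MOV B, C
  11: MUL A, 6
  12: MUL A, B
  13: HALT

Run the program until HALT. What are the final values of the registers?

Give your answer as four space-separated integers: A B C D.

Step 1: PC=0 exec 'SUB A, 7'. After: A=-7 B=0 C=0 D=0 ZF=0 PC=1
Step 2: PC=1 exec 'MOV B, 11'. After: A=-7 B=11 C=0 D=0 ZF=0 PC=2
Step 3: PC=2 exec 'MOV D, -4'. After: A=-7 B=11 C=0 D=-4 ZF=0 PC=3
Step 4: PC=3 exec 'MOV A, B'. After: A=11 B=11 C=0 D=-4 ZF=0 PC=4
Step 5: PC=4 exec 'MUL A, 7'. After: A=77 B=11 C=0 D=-4 ZF=0 PC=5
Step 6: PC=5 exec 'SUB D, 5'. After: A=77 B=11 C=0 D=-9 ZF=0 PC=6
Step 7: PC=6 exec 'MUL B, A'. After: A=77 B=847 C=0 D=-9 ZF=0 PC=7
Step 8: PC=7 exec 'MUL D, 2'. After: A=77 B=847 C=0 D=-18 ZF=0 PC=8
Step 9: PC=8 exec 'ADD A, 1'. After: A=78 B=847 C=0 D=-18 ZF=0 PC=9
Step 10: PC=9 exec 'MOV A, 0'. After: A=0 B=847 C=0 D=-18 ZF=0 PC=10
Step 11: PC=10 exec 'MOV B, C'. After: A=0 B=0 C=0 D=-18 ZF=0 PC=11
Step 12: PC=11 exec 'MUL A, 6'. After: A=0 B=0 C=0 D=-18 ZF=1 PC=12
Step 13: PC=12 exec 'MUL A, B'. After: A=0 B=0 C=0 D=-18 ZF=1 PC=13
Step 14: PC=13 exec 'HALT'. After: A=0 B=0 C=0 D=-18 ZF=1 PC=13 HALTED

Answer: 0 0 0 -18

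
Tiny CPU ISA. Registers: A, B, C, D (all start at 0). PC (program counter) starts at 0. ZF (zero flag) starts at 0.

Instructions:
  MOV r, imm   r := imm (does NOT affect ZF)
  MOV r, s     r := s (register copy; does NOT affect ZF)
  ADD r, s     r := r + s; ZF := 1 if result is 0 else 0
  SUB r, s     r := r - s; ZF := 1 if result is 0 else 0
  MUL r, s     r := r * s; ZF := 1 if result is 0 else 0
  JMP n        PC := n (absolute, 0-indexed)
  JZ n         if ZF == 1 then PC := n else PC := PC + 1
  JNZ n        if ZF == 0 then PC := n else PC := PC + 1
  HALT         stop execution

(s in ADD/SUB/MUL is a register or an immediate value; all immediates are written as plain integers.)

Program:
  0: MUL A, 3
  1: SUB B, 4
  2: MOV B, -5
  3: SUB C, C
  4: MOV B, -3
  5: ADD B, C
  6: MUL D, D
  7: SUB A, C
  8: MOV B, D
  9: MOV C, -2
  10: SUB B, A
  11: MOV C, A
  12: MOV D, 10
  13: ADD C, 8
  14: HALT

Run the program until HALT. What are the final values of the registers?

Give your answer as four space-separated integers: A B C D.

Step 1: PC=0 exec 'MUL A, 3'. After: A=0 B=0 C=0 D=0 ZF=1 PC=1
Step 2: PC=1 exec 'SUB B, 4'. After: A=0 B=-4 C=0 D=0 ZF=0 PC=2
Step 3: PC=2 exec 'MOV B, -5'. After: A=0 B=-5 C=0 D=0 ZF=0 PC=3
Step 4: PC=3 exec 'SUB C, C'. After: A=0 B=-5 C=0 D=0 ZF=1 PC=4
Step 5: PC=4 exec 'MOV B, -3'. After: A=0 B=-3 C=0 D=0 ZF=1 PC=5
Step 6: PC=5 exec 'ADD B, C'. After: A=0 B=-3 C=0 D=0 ZF=0 PC=6
Step 7: PC=6 exec 'MUL D, D'. After: A=0 B=-3 C=0 D=0 ZF=1 PC=7
Step 8: PC=7 exec 'SUB A, C'. After: A=0 B=-3 C=0 D=0 ZF=1 PC=8
Step 9: PC=8 exec 'MOV B, D'. After: A=0 B=0 C=0 D=0 ZF=1 PC=9
Step 10: PC=9 exec 'MOV C, -2'. After: A=0 B=0 C=-2 D=0 ZF=1 PC=10
Step 11: PC=10 exec 'SUB B, A'. After: A=0 B=0 C=-2 D=0 ZF=1 PC=11
Step 12: PC=11 exec 'MOV C, A'. After: A=0 B=0 C=0 D=0 ZF=1 PC=12
Step 13: PC=12 exec 'MOV D, 10'. After: A=0 B=0 C=0 D=10 ZF=1 PC=13
Step 14: PC=13 exec 'ADD C, 8'. After: A=0 B=0 C=8 D=10 ZF=0 PC=14
Step 15: PC=14 exec 'HALT'. After: A=0 B=0 C=8 D=10 ZF=0 PC=14 HALTED

Answer: 0 0 8 10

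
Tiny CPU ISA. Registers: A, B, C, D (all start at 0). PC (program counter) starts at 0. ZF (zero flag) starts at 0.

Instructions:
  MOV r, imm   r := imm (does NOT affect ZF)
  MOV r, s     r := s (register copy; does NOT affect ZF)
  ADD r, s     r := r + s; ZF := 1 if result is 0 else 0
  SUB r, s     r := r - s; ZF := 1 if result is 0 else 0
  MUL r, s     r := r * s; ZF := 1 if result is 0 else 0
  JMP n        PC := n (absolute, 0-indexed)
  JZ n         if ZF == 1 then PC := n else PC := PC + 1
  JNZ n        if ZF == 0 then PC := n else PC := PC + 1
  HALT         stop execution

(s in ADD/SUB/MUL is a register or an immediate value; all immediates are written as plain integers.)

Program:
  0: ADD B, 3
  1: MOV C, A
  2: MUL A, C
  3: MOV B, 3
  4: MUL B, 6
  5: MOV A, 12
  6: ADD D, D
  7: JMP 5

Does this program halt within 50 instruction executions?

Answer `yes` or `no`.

Step 1: PC=0 exec 'ADD B, 3'. After: A=0 B=3 C=0 D=0 ZF=0 PC=1
Step 2: PC=1 exec 'MOV C, A'. After: A=0 B=3 C=0 D=0 ZF=0 PC=2
Step 3: PC=2 exec 'MUL A, C'. After: A=0 B=3 C=0 D=0 ZF=1 PC=3
Step 4: PC=3 exec 'MOV B, 3'. After: A=0 B=3 C=0 D=0 ZF=1 PC=4
Step 5: PC=4 exec 'MUL B, 6'. After: A=0 B=18 C=0 D=0 ZF=0 PC=5
Step 6: PC=5 exec 'MOV A, 12'. After: A=12 B=18 C=0 D=0 ZF=0 PC=6
Step 7: PC=6 exec 'ADD D, D'. After: A=12 B=18 C=0 D=0 ZF=1 PC=7
Step 8: PC=7 exec 'JMP 5'. After: A=12 B=18 C=0 D=0 ZF=1 PC=5
Step 9: PC=5 exec 'MOV A, 12'. After: A=12 B=18 C=0 D=0 ZF=1 PC=6
Step 10: PC=6 exec 'ADD D, D'. After: A=12 B=18 C=0 D=0 ZF=1 PC=7
State after step 10 equals state after step 7: the program is in a cycle of length 3 and will never halt.

Answer: no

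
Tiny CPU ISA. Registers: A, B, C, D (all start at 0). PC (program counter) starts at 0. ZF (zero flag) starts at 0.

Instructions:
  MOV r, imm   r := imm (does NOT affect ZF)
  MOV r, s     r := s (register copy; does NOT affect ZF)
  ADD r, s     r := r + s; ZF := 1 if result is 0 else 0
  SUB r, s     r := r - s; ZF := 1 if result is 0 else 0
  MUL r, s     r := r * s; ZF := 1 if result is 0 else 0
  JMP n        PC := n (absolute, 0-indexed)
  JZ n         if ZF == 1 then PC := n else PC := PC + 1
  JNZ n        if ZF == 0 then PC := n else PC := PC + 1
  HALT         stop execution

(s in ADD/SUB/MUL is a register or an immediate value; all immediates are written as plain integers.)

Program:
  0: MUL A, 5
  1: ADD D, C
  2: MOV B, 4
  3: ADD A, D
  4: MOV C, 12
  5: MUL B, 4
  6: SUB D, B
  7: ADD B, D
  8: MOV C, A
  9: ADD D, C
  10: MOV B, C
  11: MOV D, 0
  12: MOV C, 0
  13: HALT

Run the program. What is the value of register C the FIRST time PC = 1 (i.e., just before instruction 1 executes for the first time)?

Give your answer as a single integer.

Step 1: PC=0 exec 'MUL A, 5'. After: A=0 B=0 C=0 D=0 ZF=1 PC=1
First time PC=1: C=0

0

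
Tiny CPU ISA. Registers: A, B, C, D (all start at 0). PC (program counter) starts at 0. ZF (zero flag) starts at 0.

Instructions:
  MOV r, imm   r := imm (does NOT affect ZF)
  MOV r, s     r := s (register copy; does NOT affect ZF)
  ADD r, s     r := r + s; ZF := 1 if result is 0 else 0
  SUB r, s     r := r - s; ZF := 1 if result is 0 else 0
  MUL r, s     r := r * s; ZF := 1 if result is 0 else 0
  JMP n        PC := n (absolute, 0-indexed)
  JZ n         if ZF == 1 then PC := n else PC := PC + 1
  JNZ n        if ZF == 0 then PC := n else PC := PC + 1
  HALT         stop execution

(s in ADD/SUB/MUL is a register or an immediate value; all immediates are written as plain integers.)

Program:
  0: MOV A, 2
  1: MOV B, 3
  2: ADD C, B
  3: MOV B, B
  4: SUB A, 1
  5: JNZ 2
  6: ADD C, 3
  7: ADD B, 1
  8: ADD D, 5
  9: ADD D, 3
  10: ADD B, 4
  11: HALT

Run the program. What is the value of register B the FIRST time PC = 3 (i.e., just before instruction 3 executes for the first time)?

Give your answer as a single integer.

Step 1: PC=0 exec 'MOV A, 2'. After: A=2 B=0 C=0 D=0 ZF=0 PC=1
Step 2: PC=1 exec 'MOV B, 3'. After: A=2 B=3 C=0 D=0 ZF=0 PC=2
Step 3: PC=2 exec 'ADD C, B'. After: A=2 B=3 C=3 D=0 ZF=0 PC=3
First time PC=3: B=3

3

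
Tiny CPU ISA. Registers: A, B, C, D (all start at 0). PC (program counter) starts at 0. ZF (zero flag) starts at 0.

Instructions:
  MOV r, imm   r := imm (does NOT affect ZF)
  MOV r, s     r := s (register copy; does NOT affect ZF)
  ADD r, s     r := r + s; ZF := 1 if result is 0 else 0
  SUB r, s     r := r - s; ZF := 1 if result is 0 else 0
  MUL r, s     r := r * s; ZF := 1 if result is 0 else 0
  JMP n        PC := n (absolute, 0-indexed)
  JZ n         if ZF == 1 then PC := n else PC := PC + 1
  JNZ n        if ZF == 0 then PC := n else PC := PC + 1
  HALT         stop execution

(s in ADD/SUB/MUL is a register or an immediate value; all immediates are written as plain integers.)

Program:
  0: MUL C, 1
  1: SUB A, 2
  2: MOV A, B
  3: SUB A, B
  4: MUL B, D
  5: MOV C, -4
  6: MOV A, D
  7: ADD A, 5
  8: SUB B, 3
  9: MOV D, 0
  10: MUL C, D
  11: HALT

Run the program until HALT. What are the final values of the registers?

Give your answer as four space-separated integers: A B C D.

Step 1: PC=0 exec 'MUL C, 1'. After: A=0 B=0 C=0 D=0 ZF=1 PC=1
Step 2: PC=1 exec 'SUB A, 2'. After: A=-2 B=0 C=0 D=0 ZF=0 PC=2
Step 3: PC=2 exec 'MOV A, B'. After: A=0 B=0 C=0 D=0 ZF=0 PC=3
Step 4: PC=3 exec 'SUB A, B'. After: A=0 B=0 C=0 D=0 ZF=1 PC=4
Step 5: PC=4 exec 'MUL B, D'. After: A=0 B=0 C=0 D=0 ZF=1 PC=5
Step 6: PC=5 exec 'MOV C, -4'. After: A=0 B=0 C=-4 D=0 ZF=1 PC=6
Step 7: PC=6 exec 'MOV A, D'. After: A=0 B=0 C=-4 D=0 ZF=1 PC=7
Step 8: PC=7 exec 'ADD A, 5'. After: A=5 B=0 C=-4 D=0 ZF=0 PC=8
Step 9: PC=8 exec 'SUB B, 3'. After: A=5 B=-3 C=-4 D=0 ZF=0 PC=9
Step 10: PC=9 exec 'MOV D, 0'. After: A=5 B=-3 C=-4 D=0 ZF=0 PC=10
Step 11: PC=10 exec 'MUL C, D'. After: A=5 B=-3 C=0 D=0 ZF=1 PC=11
Step 12: PC=11 exec 'HALT'. After: A=5 B=-3 C=0 D=0 ZF=1 PC=11 HALTED

Answer: 5 -3 0 0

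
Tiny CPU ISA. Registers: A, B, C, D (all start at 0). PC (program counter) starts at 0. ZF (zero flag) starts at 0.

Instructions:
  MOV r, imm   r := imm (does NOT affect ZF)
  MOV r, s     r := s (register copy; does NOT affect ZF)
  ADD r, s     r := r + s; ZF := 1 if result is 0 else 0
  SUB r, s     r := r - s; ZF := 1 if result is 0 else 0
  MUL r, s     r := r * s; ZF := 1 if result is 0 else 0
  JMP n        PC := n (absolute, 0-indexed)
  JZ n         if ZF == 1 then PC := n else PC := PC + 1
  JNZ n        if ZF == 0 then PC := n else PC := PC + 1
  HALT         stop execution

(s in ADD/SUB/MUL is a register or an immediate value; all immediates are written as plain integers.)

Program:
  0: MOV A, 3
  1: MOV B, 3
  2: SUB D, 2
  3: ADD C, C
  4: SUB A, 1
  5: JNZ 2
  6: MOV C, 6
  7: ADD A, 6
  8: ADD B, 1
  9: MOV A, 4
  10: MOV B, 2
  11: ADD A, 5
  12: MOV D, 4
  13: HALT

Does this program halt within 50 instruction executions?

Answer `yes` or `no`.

Step 1: PC=0 exec 'MOV A, 3'. After: A=3 B=0 C=0 D=0 ZF=0 PC=1
Step 2: PC=1 exec 'MOV B, 3'. After: A=3 B=3 C=0 D=0 ZF=0 PC=2
Step 3: PC=2 exec 'SUB D, 2'. After: A=3 B=3 C=0 D=-2 ZF=0 PC=3
Step 4: PC=3 exec 'ADD C, C'. After: A=3 B=3 C=0 D=-2 ZF=1 PC=4
Step 5: PC=4 exec 'SUB A, 1'. After: A=2 B=3 C=0 D=-2 ZF=0 PC=5
Step 6: PC=5 exec 'JNZ 2'. After: A=2 B=3 C=0 D=-2 ZF=0 PC=2
Step 7: PC=2 exec 'SUB D, 2'. After: A=2 B=3 C=0 D=-4 ZF=0 PC=3
Step 8: PC=3 exec 'ADD C, C'. After: A=2 B=3 C=0 D=-4 ZF=1 PC=4
Step 9: PC=4 exec 'SUB A, 1'. After: A=1 B=3 C=0 D=-4 ZF=0 PC=5
Step 10: PC=5 exec 'JNZ 2'. After: A=1 B=3 C=0 D=-4 ZF=0 PC=2
Step 11: PC=2 exec 'SUB D, 2'. After: A=1 B=3 C=0 D=-6 ZF=0 PC=3
Step 12: PC=3 exec 'ADD C, C'. After: A=1 B=3 C=0 D=-6 ZF=1 PC=4
Step 13: PC=4 exec 'SUB A, 1'. After: A=0 B=3 C=0 D=-6 ZF=1 PC=5
Step 14: PC=5 exec 'JNZ 2'. After: A=0 B=3 C=0 D=-6 ZF=1 PC=6
Step 15: PC=6 exec 'MOV C, 6'. After: A=0 B=3 C=6 D=-6 ZF=1 PC=7
Step 16: PC=7 exec 'ADD A, 6'. After: A=6 B=3 C=6 D=-6 ZF=0 PC=8
Step 17: PC=8 exec 'ADD B, 1'. After: A=6 B=4 C=6 D=-6 ZF=0 PC=9
Step 18: PC=9 exec 'MOV A, 4'. After: A=4 B=4 C=6 D=-6 ZF=0 PC=10
Step 19: PC=10 exec 'MOV B, 2'. After: A=4 B=2 C=6 D=-6 ZF=0 PC=11
Step 20: PC=11 exec 'ADD A, 5'. After: A=9 B=2 C=6 D=-6 ZF=0 PC=12
Step 21: PC=12 exec 'MOV D, 4'. After: A=9 B=2 C=6 D=4 ZF=0 PC=13
Step 22: PC=13 exec 'HALT'. After: A=9 B=2 C=6 D=4 ZF=0 PC=13 HALTED

Answer: yes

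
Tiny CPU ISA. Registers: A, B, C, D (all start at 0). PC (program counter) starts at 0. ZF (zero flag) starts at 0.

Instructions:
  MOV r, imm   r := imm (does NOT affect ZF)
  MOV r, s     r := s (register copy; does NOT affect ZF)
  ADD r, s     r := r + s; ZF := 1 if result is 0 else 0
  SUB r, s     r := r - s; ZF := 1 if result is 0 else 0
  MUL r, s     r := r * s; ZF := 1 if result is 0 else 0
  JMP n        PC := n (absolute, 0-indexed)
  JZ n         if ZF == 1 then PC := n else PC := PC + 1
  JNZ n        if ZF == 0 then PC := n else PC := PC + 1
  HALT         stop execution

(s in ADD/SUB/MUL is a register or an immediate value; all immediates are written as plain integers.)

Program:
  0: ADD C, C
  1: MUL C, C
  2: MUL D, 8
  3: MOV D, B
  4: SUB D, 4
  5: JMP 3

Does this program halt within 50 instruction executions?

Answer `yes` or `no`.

Answer: no

Derivation:
Step 1: PC=0 exec 'ADD C, C'. After: A=0 B=0 C=0 D=0 ZF=1 PC=1
Step 2: PC=1 exec 'MUL C, C'. After: A=0 B=0 C=0 D=0 ZF=1 PC=2
Step 3: PC=2 exec 'MUL D, 8'. After: A=0 B=0 C=0 D=0 ZF=1 PC=3
Step 4: PC=3 exec 'MOV D, B'. After: A=0 B=0 C=0 D=0 ZF=1 PC=4
Step 5: PC=4 exec 'SUB D, 4'. After: A=0 B=0 C=0 D=-4 ZF=0 PC=5
Step 6: PC=5 exec 'JMP 3'. After: A=0 B=0 C=0 D=-4 ZF=0 PC=3
Step 7: PC=3 exec 'MOV D, B'. After: A=0 B=0 C=0 D=0 ZF=0 PC=4
Step 8: PC=4 exec 'SUB D, 4'. After: A=0 B=0 C=0 D=-4 ZF=0 PC=5
State after step 8 equals state after step 5: the program is in a cycle of length 3 and will never halt.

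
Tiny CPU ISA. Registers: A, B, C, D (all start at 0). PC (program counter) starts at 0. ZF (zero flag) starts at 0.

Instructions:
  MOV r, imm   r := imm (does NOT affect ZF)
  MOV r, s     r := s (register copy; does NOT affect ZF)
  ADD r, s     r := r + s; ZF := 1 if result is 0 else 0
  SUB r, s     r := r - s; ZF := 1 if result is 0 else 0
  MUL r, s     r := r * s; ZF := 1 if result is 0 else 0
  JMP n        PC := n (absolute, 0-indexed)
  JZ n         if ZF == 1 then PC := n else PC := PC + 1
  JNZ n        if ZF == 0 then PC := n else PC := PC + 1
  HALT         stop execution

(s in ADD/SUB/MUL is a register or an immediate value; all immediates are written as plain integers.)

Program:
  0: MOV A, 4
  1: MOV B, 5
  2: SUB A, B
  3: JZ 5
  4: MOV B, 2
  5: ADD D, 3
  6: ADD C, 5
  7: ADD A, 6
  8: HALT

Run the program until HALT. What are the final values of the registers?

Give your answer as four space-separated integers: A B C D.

Step 1: PC=0 exec 'MOV A, 4'. After: A=4 B=0 C=0 D=0 ZF=0 PC=1
Step 2: PC=1 exec 'MOV B, 5'. After: A=4 B=5 C=0 D=0 ZF=0 PC=2
Step 3: PC=2 exec 'SUB A, B'. After: A=-1 B=5 C=0 D=0 ZF=0 PC=3
Step 4: PC=3 exec 'JZ 5'. After: A=-1 B=5 C=0 D=0 ZF=0 PC=4
Step 5: PC=4 exec 'MOV B, 2'. After: A=-1 B=2 C=0 D=0 ZF=0 PC=5
Step 6: PC=5 exec 'ADD D, 3'. After: A=-1 B=2 C=0 D=3 ZF=0 PC=6
Step 7: PC=6 exec 'ADD C, 5'. After: A=-1 B=2 C=5 D=3 ZF=0 PC=7
Step 8: PC=7 exec 'ADD A, 6'. After: A=5 B=2 C=5 D=3 ZF=0 PC=8
Step 9: PC=8 exec 'HALT'. After: A=5 B=2 C=5 D=3 ZF=0 PC=8 HALTED

Answer: 5 2 5 3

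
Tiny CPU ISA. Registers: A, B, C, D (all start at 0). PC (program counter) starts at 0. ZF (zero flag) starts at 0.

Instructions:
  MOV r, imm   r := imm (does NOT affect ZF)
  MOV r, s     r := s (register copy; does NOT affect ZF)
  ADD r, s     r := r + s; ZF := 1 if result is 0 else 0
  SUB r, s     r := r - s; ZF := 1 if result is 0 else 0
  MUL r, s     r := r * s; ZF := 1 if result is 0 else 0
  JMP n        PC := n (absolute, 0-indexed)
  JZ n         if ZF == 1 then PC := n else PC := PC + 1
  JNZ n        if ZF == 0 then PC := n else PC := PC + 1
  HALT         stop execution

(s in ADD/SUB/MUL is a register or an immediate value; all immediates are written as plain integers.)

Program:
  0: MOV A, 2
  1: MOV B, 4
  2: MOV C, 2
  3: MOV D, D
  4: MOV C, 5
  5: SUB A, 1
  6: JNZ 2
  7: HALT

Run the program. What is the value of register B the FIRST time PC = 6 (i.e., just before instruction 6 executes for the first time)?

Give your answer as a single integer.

Step 1: PC=0 exec 'MOV A, 2'. After: A=2 B=0 C=0 D=0 ZF=0 PC=1
Step 2: PC=1 exec 'MOV B, 4'. After: A=2 B=4 C=0 D=0 ZF=0 PC=2
Step 3: PC=2 exec 'MOV C, 2'. After: A=2 B=4 C=2 D=0 ZF=0 PC=3
Step 4: PC=3 exec 'MOV D, D'. After: A=2 B=4 C=2 D=0 ZF=0 PC=4
Step 5: PC=4 exec 'MOV C, 5'. After: A=2 B=4 C=5 D=0 ZF=0 PC=5
Step 6: PC=5 exec 'SUB A, 1'. After: A=1 B=4 C=5 D=0 ZF=0 PC=6
First time PC=6: B=4

4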